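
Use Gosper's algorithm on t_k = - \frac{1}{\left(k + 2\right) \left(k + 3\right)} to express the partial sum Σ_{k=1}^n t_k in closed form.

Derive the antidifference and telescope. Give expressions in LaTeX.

t_(k+1)/t_k = (k + 2)/(k + 4).
A = k + 2, B = k + 4, C = 1.
Key eq: (k + 2)·f(k+1) = (k + 3)·f(k) + (1).
From deg A=1, deg B=1, deg C=0: d=1.
Solving with deg f ≤ 1: f(k) = k/2.
Get s_k = R·t_k = -k/(2*k + 4) with R(k) = B(k−1)f(k)/C(k) = k*(k + 3)/2.
s_(k+1) − s_k = -1/(k**2 + 5*k + 6) = t_k.
Telescope: S(n) = s_(n+1) − s_(1) = (-n - 1)/(2*(n + 3)) − (-1/6) = -n/(3*n + 9).

S(n) = - \frac{n}{3 n + 9}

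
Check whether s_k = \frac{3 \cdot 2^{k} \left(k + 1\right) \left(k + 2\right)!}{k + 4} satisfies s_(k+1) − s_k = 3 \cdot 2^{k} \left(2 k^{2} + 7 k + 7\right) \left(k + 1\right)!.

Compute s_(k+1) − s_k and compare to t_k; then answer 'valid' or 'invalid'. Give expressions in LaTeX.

Invalid: residual - \frac{6 \cdot 2^{k} \left(2 k^{3} + 15 k^{2} + 34 k + 27\right) \left(k + 1\right)!}{\left(k + 4\right) \left(k + 5\right)} ≠ 0.

s_(k+1) = 6*2**k*(k + 2)*factorial(k + 3)/(k + 5)
s_(k+1) − s_k = 3*2**k*(2*k**3 + 17*k**2 + 46*k + 43)*factorial(k + 2)/((k + 4)*(k + 5))
(s_(k+1) − s_k) − t_k = -6*2**k*(2*k**3 + 15*k**2 + 34*k + 27)*factorial(k + 1)/((k + 4)*(k + 5))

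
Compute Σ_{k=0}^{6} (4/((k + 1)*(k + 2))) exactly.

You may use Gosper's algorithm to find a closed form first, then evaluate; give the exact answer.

The ratio is (k + 1)/(k + 3).
So A=k + 1 and B=k + 3, with C=1.
f must satisfy (k + 1)·f(k+1) − (k + 2)·f(k) = 1.
Degrees (1,1,0) ⇒ d ≤ 1.
Solve for f: f(k) = k (degree 1 ≤ 1).
Get s_k = R·t_k = 4*k/(k + 1) with R(k) = B(k−1)f(k)/C(k) = k*(k + 2).
s_(k+1) − s_k = 4/(k**2 + 3*k + 2) = t_k.
Σ_(k=0)^(6) t_k = s_(7) − s_(0) = 7/2 − (0) = 7/2.

Σ = 7/2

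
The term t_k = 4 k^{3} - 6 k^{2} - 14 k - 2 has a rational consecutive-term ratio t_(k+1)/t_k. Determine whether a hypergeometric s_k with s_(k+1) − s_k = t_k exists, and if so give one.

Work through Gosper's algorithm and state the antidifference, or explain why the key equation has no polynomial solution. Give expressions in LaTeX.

Step 1: r(k) = (2*k**3 + 3*k**2 - 7*k - 9)/(2*k**3 - 3*k**2 - 7*k - 1).
A = 1, B = 1, C = k**3 - 3*k**2/2 - 7*k/2 - 1/2.
Key eq: (1)·f(k+1) = (1)·f(k) + (k**3 - 3*k**2/2 - 7*k/2 - 1/2).
deg f ≤ 4 (via 0,0,3).
Solving with deg f ≤ 4: f(k) = k*(k**3 - 4*k**2 - 3*k + 4)/4.
Certificate R = B(k−1)f/C = k*(k**3 - 4*k**2 - 3*k + 4)/(2*(2*k**3 - 3*k**2 - 7*k - 1)) gives s_k = k*(k**3 - 4*k**2 - 3*k + 4).
Check: Δs_k = 4*k**3 - 6*k**2 - 14*k - 2. ✓

s_k = k \left(k^{3} - 4 k^{2} - 3 k + 4\right)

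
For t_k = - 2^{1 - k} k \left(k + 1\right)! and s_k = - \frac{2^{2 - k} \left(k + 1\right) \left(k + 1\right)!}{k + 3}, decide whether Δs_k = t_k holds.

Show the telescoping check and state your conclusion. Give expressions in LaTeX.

Invalid: residual \frac{2^{2 - k} \left(k^{2} + 3 k - 2\right) \left(k + 1\right)!}{\left(k + 3\right) \left(k + 4\right)} ≠ 0.

s_(k+1) = -2**(1 - k)*(k + 2)*factorial(k + 2)/(k + 4)
s_(k+1) − s_k = -2**(1 - k)*(k**3 + 5*k**2 + 6*k + 4)*factorial(k + 1)/((k + 3)*(k + 4))
(s_(k+1) − s_k) − t_k = 2**(2 - k)*(k**2 + 3*k - 2)*factorial(k + 1)/((k + 3)*(k + 4))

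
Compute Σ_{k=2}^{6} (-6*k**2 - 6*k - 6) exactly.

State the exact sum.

Ratio r(k) = (k + (k + 1)**2 + 2)/(k**2 + k + 1).
Factor: A=1; B=1; C=k**2 + k + 1.
Key eq: (1)·f(k+1) = (1)·f(k) + (k**2 + k + 1).
d = 3 from the (0,0,2) case.
Solving with deg f ≤ 3: f(k) = k*(k**2 + 2)/3.
So s_k = (B(k−1)f/C)·t_k = (k*(k**2 + 2)/(3*(k**2 + k + 1)))·t_k = 2*k*(-k**2 - 2).
s_(k+1) − s_k = -6*k**2 - 6*k - 6 = t_k.
Sum = s_(7) − s_(2); s_(7) = -714, s_(2) = -24 ⇒ -690.

Σ = -690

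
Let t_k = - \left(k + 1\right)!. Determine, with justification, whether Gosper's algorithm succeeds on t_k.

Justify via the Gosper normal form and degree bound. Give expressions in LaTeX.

The ratio is k + 2.
Normal form (A,B,C) = (k + 2, 1, 1).
Set up (k + 2)·f(k+1) − (1)·f(k) − (1) = 0.
deg f ≤ -1 (via 1,0,0).
deg f ≤ -1 is impossible — no certificate.

No; the degree bound rules out any f.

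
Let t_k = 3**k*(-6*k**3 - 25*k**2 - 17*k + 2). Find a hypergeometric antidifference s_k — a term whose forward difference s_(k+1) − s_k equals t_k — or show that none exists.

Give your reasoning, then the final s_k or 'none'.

s_k = 3**k*(-3*k**3 + k**2 + 2*k + 1)

Ratio r(k) = 3*(6*k**3 + 43*k**2 + 85*k + 46)/(6*k**3 + 25*k**2 + 17*k - 2).
Take A(k)=3, B(k)=1, C(k)=k**3 + 25*k**2/6 + 17*k/6 - 1/3.
Key eq: (3)·f(k+1) = (1)·f(k) + (k**3 + 25*k**2/6 + 17*k/6 - 1/3).
Degrees (0,0,3) ⇒ d ≤ 3.
Solving with deg f ≤ 3: f(k) = (3*k**3 - k**2 - 2*k - 1)/6.
So s_k = (B(k−1)f/C)·t_k = ((3*k**3 - k**2 - 2*k - 1)/((k + 1)*(6*k**2 + 19*k - 2)))·t_k = 3**k*(-3*k**3 + k**2 + 2*k + 1).
Check: Δs_k = 3**k*(-6*k**3 - 25*k**2 - 17*k + 2). ✓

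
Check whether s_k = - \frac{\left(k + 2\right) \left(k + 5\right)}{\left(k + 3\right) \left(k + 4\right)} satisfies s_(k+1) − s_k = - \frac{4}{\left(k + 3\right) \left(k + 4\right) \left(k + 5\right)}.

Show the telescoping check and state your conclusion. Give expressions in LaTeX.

s_(k+1) = -(k + 3)*(k + 6)/((k + 4)*(k + 5))
s_(k+1) − s_k = -4/(k**3 + 12*k**2 + 47*k + 60)
(s_(k+1) − s_k) − t_k = 0

Valid — Δs_k = t_k.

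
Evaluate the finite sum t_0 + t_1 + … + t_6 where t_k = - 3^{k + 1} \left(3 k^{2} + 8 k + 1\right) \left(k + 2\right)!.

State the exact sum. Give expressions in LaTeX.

Step 1: r(k) = 3*(3*k**3 + 23*k**2 + 54*k + 36)/(3*k**2 + 8*k + 1).
A = 3*k + 9, B = 1, C = k**2 + 8*k/3 + 1/3.
f must satisfy (3*k + 9)·f(k+1) − (1)·f(k) = k**2 + 8*k/3 + 1/3.
Degrees (1,0,2) ⇒ d ≤ 1.
Coefficient equations give f(k) = (k - 1)/3.
Then R = B(k−1)f/C = (k - 1)/(3*k**2 + 8*k + 1), so s_k = R(k)·t_k = -3**(k + 1)*(k - 1)*factorial(k + 2).
Δs = -3**(k + 1)*(3*k**2 + 8*k + 1)*factorial(k + 2), as required.
Telescoping: Σ = s_(7) − s_(0) = -14285134080 − (6) = -14285134086.

Σ = -14285134086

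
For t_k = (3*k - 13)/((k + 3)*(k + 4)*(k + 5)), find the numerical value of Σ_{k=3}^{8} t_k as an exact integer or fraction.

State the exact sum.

Compute t_(k+1)/t_k: get (k + 3)*(3*k - 10)/((k + 6)*(3*k - 13)).
Factor: A=k + 3; B=k + 6; C=k - 13/3.
Solve (k + 3)·f(k+1) − (k + 5)·f(k) = k - 13/3.
Degrees (1,1,1) ⇒ d ≤ 2.
Match coefficients ⇒ f(k) = -k*(k + 25)/18.
So s_k = (B(k−1)f/C)·t_k = (-k*(k + 5)*(k + 25)/(6*(3*k - 13)))·t_k = k*(-k - 25)/(6*(k + 3)*(k + 4)).
Δs = (3*k - 13)/(k**3 + 12*k**2 + 47*k + 60), as required.
Sum = s_(9) − s_(3); s_(9) = -17/52, s_(3) = -1/3 ⇒ 1/156.

Σ = 1/156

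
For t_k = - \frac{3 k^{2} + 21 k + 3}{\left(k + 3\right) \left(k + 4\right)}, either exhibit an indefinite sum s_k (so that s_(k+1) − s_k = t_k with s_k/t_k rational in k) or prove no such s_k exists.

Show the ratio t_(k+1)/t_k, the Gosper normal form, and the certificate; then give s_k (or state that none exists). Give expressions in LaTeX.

s_k = \frac{k \left(2 - 3 k\right)}{k + 3}

The ratio is (k + 3)*(7*k + (k + 1)**2 + 8)/((k + 5)*(k**2 + 7*k + 1)).
Gosper form: A/B · C(k+1)/C(k) with A=k + 3, B=k + 5, C=k**2 + 7*k + 1.
Need (k + 3)·f(k+1) − (k + 4)·f(k) = k**2 + 7*k + 1.
deg f ≤ 2 (via 1,1,2).
Solving with deg f ≤ 2: f(k) = k*(3*k - 2)/3.
Certificate R = B(k−1)f/C = k*(k + 4)*(3*k - 2)/(3*(k**2 + 7*k + 1)) gives s_k = k*(2 - 3*k)/(k + 3).
s_(k+1) − s_k = 3*(-k**2 - 7*k - 1)/(k**2 + 7*k + 12) = t_k.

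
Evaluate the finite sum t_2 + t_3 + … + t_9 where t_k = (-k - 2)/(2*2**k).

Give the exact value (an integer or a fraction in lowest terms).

Σ = -1267/1024

Ratio r(k) = (k + 3)/(2*(k + 2)).
A = 1/2, B = 1, C = k + 2.
Set up (1/2)·f(k+1) − (1)·f(k) − (k + 2) = 0.
Bound: deg f ≤ 1.
Solving with deg f ≤ 1: f(k) = -2*(k + 3).
Then R = B(k−1)f/C = -2*(k + 3)/(k + 2), so s_k = R(k)·t_k = (k + 3)/2**k.
s_(k+1) − s_k = (-k - 2)/(2*2**k) = t_k.
Σ_(k=2)^(9) t_k = s_(10) − s_(2) = 13/1024 − (5/4) = -1267/1024.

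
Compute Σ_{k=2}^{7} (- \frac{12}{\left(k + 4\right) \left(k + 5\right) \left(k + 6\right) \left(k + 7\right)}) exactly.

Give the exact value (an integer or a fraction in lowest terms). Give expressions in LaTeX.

Step 1: r(k) = (k + 4)/(k + 8).
A = k + 4, B = k + 8, C = 1.
Key eq: (k + 4)·f(k+1) = (k + 7)·f(k) + (1).
From deg A=1, deg B=1, deg C=0: d=3.
Solving with deg f ≤ 3: f(k) = k*(k**2 + 15*k + 74)/360.
R(k) = B(k−1)·f(k)/C(k) = k*(k + 7)*(k**2 + 15*k + 74)/360; s_k = R·t_k = k*(-k**2 - 15*k - 74)/(30*(k + 4)*(k + 5)*(k + 6)).
Check: Δs_k = -12/(k**4 + 22*k**3 + 179*k**2 + 638*k + 840). ✓
Telescoping: Σ = s_(8) − s_(2) = -43/1365 − (-3/140) = -11/1092.

Σ = -11/1092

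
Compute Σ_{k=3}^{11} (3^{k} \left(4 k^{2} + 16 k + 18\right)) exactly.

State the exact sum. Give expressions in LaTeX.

Ratio r(k) = 3*(2*k**2 + 12*k + 19)/(2*k**2 + 8*k + 9).
Gosper form: A/B · C(k+1)/C(k) with A=3, B=1, C=k**2 + 4*k + 9/2.
f must satisfy (3)·f(k+1) − (1)·f(k) = k**2 + 4*k + 9/2.
From deg A=0, deg B=0, deg C=2: d=2.
Solve for f: f(k) = (2*k**2 + 2*k + 3)/4 (degree 2 ≤ 2).
R(k) = B(k−1)·f(k)/C(k) = (2*k**2 + 2*k + 3)/(2*(2*k**2 + 8*k + 9)); s_k = R·t_k = 3**k*(2*k**2 + 2*k + 3).
s_(k+1) − s_k = 3**k*(4*k**2 + 16*k + 18) = t_k.
Evaluate s at k=12 and k=3: 167403915 and 729; difference 167403186.

Σ = 167403186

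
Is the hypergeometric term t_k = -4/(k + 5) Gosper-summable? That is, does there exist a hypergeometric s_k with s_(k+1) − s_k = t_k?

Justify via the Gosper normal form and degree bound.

Compute t_(k+1)/t_k: get (k + 5)/(k + 6).
So A=k + 5 and B=k + 6, with C=1.
f must satisfy (k + 5)·f(k+1) − (k + 5)·f(k) = 1.
d = 0 from the (1,1,0) case.
f = c0 ⇒ A·f(k+1) − B(k−1)·f(k) − C = -1. The system {-1 = 0} is inconsistent; no antidifference.

No — the linear system for f has no solution.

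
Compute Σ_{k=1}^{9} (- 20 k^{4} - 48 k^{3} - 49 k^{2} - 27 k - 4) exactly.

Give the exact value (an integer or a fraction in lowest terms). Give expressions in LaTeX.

t_(k+1)/t_k = (20*k**4 + 128*k**3 + 313*k**2 + 349*k + 148)/(20*k**4 + 48*k**3 + 49*k**2 + 27*k + 4).
Normal form (A,B,C) = (1, 1, k**4 + 12*k**3/5 + 49*k**2/20 + 27*k/20 + 1/5).
Solve (1)·f(k+1) − (1)·f(k) = k**4 + 12*k**3/5 + 49*k**2/20 + 27*k/20 + 1/5.
deg f ≤ 5 (via 0,0,4).
Solve for f: f(k) = k*(4*k**4 + 2*k**3 - k**2 + k - 2)/20 (degree 5 ≤ 5).
Get s_k = R·t_k = k*(-4*k**4 - 2*k**3 + k**2 - k + 2) with R(k) = B(k−1)f(k)/C(k) = k*(4*k**4 + 2*k**3 - k**2 + k - 2)/(20*k**4 + 48*k**3 + 49*k**2 + 27*k + 4).
Δs = -20*k**4 - 48*k**3 - 49*k**2 - 27*k - 4, as required.
Sum = s_(10) − s_(1); s_(10) = -419080, s_(1) = -4 ⇒ -419076.

Σ = -419076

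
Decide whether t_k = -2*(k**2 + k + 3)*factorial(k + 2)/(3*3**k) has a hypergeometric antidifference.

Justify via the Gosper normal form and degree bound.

Yes. s_k = -2*k*factorial(k + 2)/3**k.

t_(k+1)/t_k = (k + 3)*(k + (k + 1)**2 + 4)/(3*(k**2 + k + 3)).
A = k/3 + 1, B = 1, C = k**2 + k + 3.
Set up (k/3 + 1)·f(k+1) − (1)·f(k) − (k**2 + k + 3) = 0.
deg f ≤ 1 (via 1,0,2).
A polynomial solution: f(k) = 3*k.
Get s_k = R·t_k = -2*k*factorial(k + 2)/3**k with R(k) = B(k−1)f(k)/C(k) = 3*k/(k**2 + k + 3).
Verify: -2*(k**2 + k + 3)*factorial(k + 2)/(3*3**k) matches t_k.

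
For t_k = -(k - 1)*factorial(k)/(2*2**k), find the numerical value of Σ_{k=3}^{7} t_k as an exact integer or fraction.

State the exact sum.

t_(k+1)/t_k = k*(k + 1)/(2*(k - 1)).
Factor: A=k/2 + 1/2; B=1; C=k - 1.
Set up (k/2 + 1/2)·f(k+1) − (1)·f(k) − (k - 1) = 0.
Degrees (1,0,1) ⇒ d ≤ 0.
A polynomial solution: f(k) = 2.
Then R = B(k−1)f/C = 2/(k - 1), so s_k = R(k)·t_k = -factorial(k)/2**k.
Δs = -(k - 1)*factorial(k)/(2*2**k), as required.
Evaluate s at k=8 and k=3: -315/2 and -3/4; difference -627/4.

Σ = -627/4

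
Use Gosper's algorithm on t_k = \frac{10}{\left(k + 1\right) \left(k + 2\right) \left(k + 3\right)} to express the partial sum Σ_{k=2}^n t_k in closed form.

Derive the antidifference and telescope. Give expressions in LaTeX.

S(n) = \frac{5 \left(n^{2} + 5 n - 6\right)}{12 \left(n^{2} + 5 n + 6\right)}

Step 1: r(k) = (k + 1)/(k + 4).
So A=k + 1 and B=k + 4, with C=1.
Set up (k + 1)·f(k+1) − (k + 3)·f(k) − (1) = 0.
Bound: deg f ≤ 2.
Solving with deg f ≤ 2: f(k) = k*(k + 3)/4.
Certificate R = B(k−1)f/C = k*(k + 3)**2/4 gives s_k = 5*k*(k + 3)/(2*(k + 1)*(k + 2)).
Verify: 10/(k**3 + 6*k**2 + 11*k + 6) matches t_k.
Σ_(k=2)^n t_k = s_(n+1) − s_(2) = (5*(n**2 + 5*n + 4)/(2*(n**2 + 5*n + 6))) − (25/12), i.e. 5*(n**2 + 5*n - 6)/(12*(n**2 + 5*n + 6)).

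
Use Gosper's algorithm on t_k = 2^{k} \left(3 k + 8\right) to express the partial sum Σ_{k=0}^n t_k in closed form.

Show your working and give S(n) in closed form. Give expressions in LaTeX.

S(n) = 6 \cdot 2^{n} n + 10 \cdot 2^{n} - 2

Compute t_(k+1)/t_k: get 2*(3*k + 11)/(3*k + 8).
Factor: A=2; B=1; C=k + 8/3.
Set up (2)·f(k+1) − (1)·f(k) − (k + 8/3) = 0.
Bound: deg f ≤ 1.
Match coefficients ⇒ f(k) = (3*k + 2)/3.
So s_k = (B(k−1)f/C)·t_k = ((3*k + 2)/(3*k + 8))·t_k = 2**k*(3*k + 2).
Δs = 2**k*(3*k + 8), as required.
s_(n+1) = 2**(n + 1)*(3*n + 5) and s_(0) = 2, so S(n) = 6*2**n*n + 10*2**n - 2.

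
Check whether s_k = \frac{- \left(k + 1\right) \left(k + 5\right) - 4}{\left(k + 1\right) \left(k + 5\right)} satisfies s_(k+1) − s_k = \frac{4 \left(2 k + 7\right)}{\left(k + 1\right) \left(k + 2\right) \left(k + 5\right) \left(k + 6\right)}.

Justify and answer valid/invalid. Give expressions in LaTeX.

s_(k+1) = (-(k + 2)*(k + 6) - 4)/((k + 2)*(k + 6))
s_(k+1) − s_k = 4*(2*k + 7)/(k**4 + 14*k**3 + 65*k**2 + 112*k + 60)
(s_(k+1) − s_k) − t_k = 0

valid; difference matches t_k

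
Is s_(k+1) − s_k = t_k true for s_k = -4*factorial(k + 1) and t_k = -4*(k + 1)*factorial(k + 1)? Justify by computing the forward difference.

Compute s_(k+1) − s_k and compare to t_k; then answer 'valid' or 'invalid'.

s_(k+1) = -4*factorial(k + 2)
s_(k+1) − s_k = -4*(k + 1)*factorial(k + 1)
(s_(k+1) − s_k) − t_k = 0

Valid — Δs_k = t_k.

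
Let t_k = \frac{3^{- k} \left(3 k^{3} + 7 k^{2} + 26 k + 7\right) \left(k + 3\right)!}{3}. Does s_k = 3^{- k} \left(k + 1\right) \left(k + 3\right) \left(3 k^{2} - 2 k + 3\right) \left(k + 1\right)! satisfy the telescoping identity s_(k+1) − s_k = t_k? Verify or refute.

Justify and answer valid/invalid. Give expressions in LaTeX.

Invalid: residual - \frac{3^{- k} \left(3 k^{4} + 13 k^{3} + 31 k^{2} + 65 k + 5\right) \left(k + 1\right)!}{3} ≠ 0.

s_(k+1) = (k + 2)*(k + 4)*(3*k**2 + 4*k + 4)*factorial(k + 2)/(3*3**k)
s_(k+1) − s_k = (3*k**5 + 19*k**4 + 66*k**3 + 148*k**2 + 126*k + 37)*factorial(k + 1)/(3*3**k)
(s_(k+1) − s_k) − t_k = -(3*k**4 + 13*k**3 + 31*k**2 + 65*k + 5)*factorial(k + 1)/(3*3**k)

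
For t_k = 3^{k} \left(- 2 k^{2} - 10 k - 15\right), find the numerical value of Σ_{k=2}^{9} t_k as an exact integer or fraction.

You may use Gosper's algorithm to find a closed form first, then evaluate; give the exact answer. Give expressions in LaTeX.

Σ = -7262928

Step 1: r(k) = 3*(2*k**2 + 14*k + 27)/(2*k**2 + 10*k + 15).
So A=3 and B=1, with C=k**2 + 5*k + 15/2.
Solve (3)·f(k+1) − (1)·f(k) = k**2 + 5*k + 15/2.
d = 2 from the (0,0,2) case.
Coefficient equations give f(k) = (k**2 + 2*k + 3)/2.
So s_k = (B(k−1)f/C)·t_k = ((k**2 + 2*k + 3)/(2*k**2 + 10*k + 15))·t_k = 3**k*(-k**2 - 2*k - 3).
Check: Δs_k = 3**k*(-2*k**2 - 10*k - 15). ✓
Telescoping: Σ = s_(10) − s_(2) = -7263027 − (-99) = -7262928.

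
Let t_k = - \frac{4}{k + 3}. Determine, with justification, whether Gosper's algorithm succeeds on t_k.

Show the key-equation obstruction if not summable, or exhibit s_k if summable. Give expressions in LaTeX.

No — t_k has no hypergeometric antidifference.

t_(k+1)/t_k = (k + 3)/(k + 4).
Take A(k)=k + 3, B(k)=k + 4, C(k)=1.
f must satisfy (k + 3)·f(k+1) − (k + 3)·f(k) = 1.
Degrees (1,1,0) ⇒ d ≤ 0.
Put f(k) = c0: A·f(k+1) − B(k−1)·f(k) − C = -1; need -1 = 0 — inconsistent ⇒ no f, not summable.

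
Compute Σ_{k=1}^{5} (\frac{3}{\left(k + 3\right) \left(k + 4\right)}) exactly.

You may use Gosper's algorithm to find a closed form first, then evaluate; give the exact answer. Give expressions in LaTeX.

r(k) = (k + 3)/(k + 5) after simplifying.
Gosper form: A/B · C(k+1)/C(k) with A=k + 3, B=k + 5, C=1.
Key eq: (k + 3)·f(k+1) = (k + 4)·f(k) + (1).
deg f ≤ 1 (via 1,1,0).
Solving with deg f ≤ 1: f(k) = k/3.
Get s_k = R·t_k = k/(k + 3) with R(k) = B(k−1)f(k)/C(k) = k*(k + 4)/3.
s_(k+1) − s_k = 3/(k**2 + 7*k + 12) = t_k.
Evaluate s at k=6 and k=1: 2/3 and 1/4; difference 5/12.

Σ = 5/12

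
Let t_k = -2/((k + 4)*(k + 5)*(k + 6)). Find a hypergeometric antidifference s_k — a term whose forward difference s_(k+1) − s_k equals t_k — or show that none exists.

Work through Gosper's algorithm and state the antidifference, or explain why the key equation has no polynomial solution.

The ratio is (k + 4)/(k + 7).
So A=k + 4 and B=k + 7, with C=1.
Key eq: (k + 4)·f(k+1) = (k + 6)·f(k) + (1).
Bound: deg f ≤ 2.
A polynomial solution: f(k) = k*(k + 9)/40.
So s_k = (B(k−1)f/C)·t_k = (k*(k + 6)*(k + 9)/40)·t_k = k*(-k - 9)/(20*(k + 4)*(k + 5)).
Check: Δs_k = -2/(k**3 + 15*k**2 + 74*k + 120). ✓

s_k = k*(-k - 9)/(20*(k + 4)*(k + 5))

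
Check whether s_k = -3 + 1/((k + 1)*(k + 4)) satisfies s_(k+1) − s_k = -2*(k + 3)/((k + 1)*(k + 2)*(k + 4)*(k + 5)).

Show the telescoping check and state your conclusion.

valid; difference matches t_k

s_(k+1) = -3 + 1/((k + 2)*(k + 5))
s_(k+1) − s_k = 2*(-k - 3)/(k**4 + 12*k**3 + 49*k**2 + 78*k + 40)
(s_(k+1) − s_k) − t_k = 0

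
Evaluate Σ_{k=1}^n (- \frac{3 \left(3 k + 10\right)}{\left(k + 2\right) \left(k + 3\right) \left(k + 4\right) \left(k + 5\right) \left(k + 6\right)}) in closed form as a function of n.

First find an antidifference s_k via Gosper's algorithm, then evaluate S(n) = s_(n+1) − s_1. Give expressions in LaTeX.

r(k) = (k + 2)*(3*k + 13)/((k + 7)*(3*k + 10)) after simplifying.
A = k + 2, B = k + 7, C = k + 10/3.
Need (k + 2)·f(k+1) − (k + 6)·f(k) = k + 10/3.
deg f ≤ 4 (via 1,1,1).
Coefficient equations give f(k) = k*(k + 3)*(k**2 + 11*k + 38)/120.
Certificate R = B(k−1)f/C = k*(k + 3)*(k + 6)*(k**2 + 11*k + 38)/(40*(3*k + 10)) gives s_k = 3*k*(-k**2 - 11*k - 38)/(40*(k**3 + 11*k**2 + 38*k + 40)).
s_(k+1) − s_k = 3*(-3*k - 10)/(k**5 + 20*k**4 + 155*k**3 + 580*k**2 + 1044*k + 720) = t_k.
Evaluate: s_(n+1) = 3*(-n**3 - 14*n**2 - 63*n - 50)/(40*(n**3 + 14*n**2 + 63*n + 90)); subtract s_(1) = -1/24 ⇒ S(n) = n*(-n**2 - 14*n - 63)/(30*(n**3 + 14*n**2 + 63*n + 90)).

S(n) = \frac{n \left(- n^{2} - 14 n - 63\right)}{30 \left(n^{3} + 14 n^{2} + 63 n + 90\right)}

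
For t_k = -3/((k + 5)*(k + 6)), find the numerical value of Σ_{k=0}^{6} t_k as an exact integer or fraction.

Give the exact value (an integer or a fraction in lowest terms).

Σ = -7/20

Ratio r(k) = (k + 5)/(k + 7).
Factor: A=k + 5; B=k + 7; C=1.
Set up (k + 5)·f(k+1) − (k + 6)·f(k) − (1) = 0.
From deg A=1, deg B=1, deg C=0: d=1.
Match coefficients ⇒ f(k) = k/5.
Certificate R = B(k−1)f/C = k*(k + 6)/5 gives s_k = -3*k/(5*k + 25).
Verify: -3/(k**2 + 11*k + 30) matches t_k.
Evaluate s at k=7 and k=0: -7/20 and 0; difference -7/20.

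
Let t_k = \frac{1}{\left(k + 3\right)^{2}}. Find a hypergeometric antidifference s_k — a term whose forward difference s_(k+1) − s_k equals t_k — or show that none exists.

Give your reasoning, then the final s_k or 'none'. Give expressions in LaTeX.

no hypergeometric antidifference exists

The ratio is (k + 3)**2/(k + 4)**2.
Take A(k)=k**2 + 6*k + 9, B(k)=k**2 + 8*k + 16, C(k)=1.
Need (k**2 + 6*k + 9)·f(k+1) − (k**2 + 6*k + 9)·f(k) = 1.
From deg A=2, deg B=2, deg C=0: d=0.
f = c0 ⇒ A·f(k+1) − B(k−1)·f(k) − C = -1. The system {-1 = 0} is inconsistent; no antidifference.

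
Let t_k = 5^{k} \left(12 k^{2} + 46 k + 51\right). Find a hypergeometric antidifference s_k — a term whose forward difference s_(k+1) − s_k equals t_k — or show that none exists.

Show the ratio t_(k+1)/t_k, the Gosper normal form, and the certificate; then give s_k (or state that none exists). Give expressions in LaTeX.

s_k = 5^{k} \left(3 k^{2} + 4 k + 4\right)

Step 1: r(k) = 5*(12*k**2 + 70*k + 109)/(12*k**2 + 46*k + 51).
Gosper form: A/B · C(k+1)/C(k) with A=5, B=1, C=k**2 + 23*k/6 + 17/4.
Set up (5)·f(k+1) − (1)·f(k) − (k**2 + 23*k/6 + 17/4) = 0.
From deg A=0, deg B=0, deg C=2: d=2.
A polynomial solution: f(k) = (3*k**2 + 4*k + 4)/12.
So s_k = (B(k−1)f/C)·t_k = ((3*k**2 + 4*k + 4)/(12*k**2 + 46*k + 51))·t_k = 5**k*(3*k**2 + 4*k + 4).
s_(k+1) − s_k = 5**k*(12*k**2 + 46*k + 51) = t_k.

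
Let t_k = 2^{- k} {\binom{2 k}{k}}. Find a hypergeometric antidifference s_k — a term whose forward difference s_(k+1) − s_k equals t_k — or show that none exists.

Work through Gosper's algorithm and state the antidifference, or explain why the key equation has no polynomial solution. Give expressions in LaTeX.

Ratio r(k) = (2*k + 1)/(k + 1).
Normal form (A,B,C) = (2*k + 1, k + 1, 1).
Set up (2*k + 1)·f(k+1) − (k)·f(k) − (1) = 0.
Bound: deg f ≤ -1.
d = -1 < 0 ⇒ no nonzero polynomial f; not summable.

not Gosper-summable; s_k does not exist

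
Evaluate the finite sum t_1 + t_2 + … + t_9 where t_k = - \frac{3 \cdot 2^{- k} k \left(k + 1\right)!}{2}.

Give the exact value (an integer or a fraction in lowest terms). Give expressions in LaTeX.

The ratio is (k + 1)*(k + 2)/(2*k).
So A=k/2 + 1 and B=1, with C=k.
Need (k/2 + 1)·f(k+1) − (1)·f(k) = k.
Degrees (1,0,1) ⇒ d ≤ 0.
Coefficient equations give f(k) = 2.
Certificate R = B(k−1)f/C = 2/k gives s_k = -3*factorial(k + 1)/2**k.
Verify: -3*k*factorial(k + 1)/(2*2**k) matches t_k.
Evaluate s at k=10 and k=1: -467775/4 and -3; difference -467763/4.

Σ = -467763/4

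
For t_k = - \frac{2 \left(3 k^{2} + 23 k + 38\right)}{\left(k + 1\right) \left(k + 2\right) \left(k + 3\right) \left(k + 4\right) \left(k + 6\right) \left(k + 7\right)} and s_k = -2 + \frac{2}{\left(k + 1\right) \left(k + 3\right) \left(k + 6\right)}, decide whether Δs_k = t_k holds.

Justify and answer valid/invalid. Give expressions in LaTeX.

s_(k+1) = -2 + 2/((k + 2)*(k + 4)*(k + 7))
s_(k+1) − s_k = 2/((k + 2)*(k + 4)*(k + 7)) - 2/((k + 1)*(k + 3)*(k + 6))
(s_(k+1) − s_k) − t_k = 0

Valid: the claim telescopes to t_k.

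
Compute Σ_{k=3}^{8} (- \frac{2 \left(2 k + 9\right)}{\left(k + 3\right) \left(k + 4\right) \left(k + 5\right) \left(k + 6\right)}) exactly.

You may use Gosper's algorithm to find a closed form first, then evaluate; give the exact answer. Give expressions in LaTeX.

Ratio r(k) = (k + 3)*(2*k + 11)/((k + 7)*(2*k + 9)).
Take A(k)=k + 3, B(k)=k + 7, C(k)=k + 9/2.
Key eq: (k + 3)·f(k+1) = (k + 6)·f(k) + (k + 9/2).
d = 3 from the (1,1,1) case.
Solve for f: f(k) = k*(k + 4)*(k + 8)/30 (degree 3 ≤ 3).
So s_k = (B(k−1)f/C)·t_k = (k*(k + 4)*(k + 6)*(k + 8)/(15*(2*k + 9)))·t_k = 2*k*(-k - 8)/(15*(k**2 + 8*k + 15)).
Verify: 2*(-2*k - 9)/(k**4 + 18*k**3 + 119*k**2 + 342*k + 360) matches t_k.
Σ_(k=3)^(8) t_k = s_(9) − s_(3) = -17/140 − (-11/120) = -5/168.

Σ = -5/168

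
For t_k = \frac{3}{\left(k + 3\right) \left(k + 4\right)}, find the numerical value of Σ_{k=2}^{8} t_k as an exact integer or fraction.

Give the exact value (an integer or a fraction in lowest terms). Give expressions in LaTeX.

t_(k+1)/t_k = (k + 3)/(k + 5).
A = k + 3, B = k + 5, C = 1.
Need (k + 3)·f(k+1) − (k + 4)·f(k) = 1.
deg f ≤ 1 (via 1,1,0).
Match coefficients ⇒ f(k) = k/3.
Then R = B(k−1)f/C = k*(k + 4)/3, so s_k = R(k)·t_k = k/(k + 3).
Verify: 3/(k**2 + 7*k + 12) matches t_k.
Sum = s_(9) − s_(2); s_(9) = 3/4, s_(2) = 2/5 ⇒ 7/20.

Σ = 7/20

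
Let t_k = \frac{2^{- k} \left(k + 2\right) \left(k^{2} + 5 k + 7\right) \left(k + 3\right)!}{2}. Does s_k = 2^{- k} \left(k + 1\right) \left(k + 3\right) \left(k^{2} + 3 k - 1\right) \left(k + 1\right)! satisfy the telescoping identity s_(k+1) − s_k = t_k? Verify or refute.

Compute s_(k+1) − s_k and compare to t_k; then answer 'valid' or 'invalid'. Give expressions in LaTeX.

s_(k+1) = (k + 2)*(k + 4)*(k**2 + 5*k + 3)*factorial(k + 2)/(2*2**k)
s_(k+1) − s_k = (k**5 + 11*k**4 + 49*k**3 + 112*k**2 + 130*k + 54)*factorial(k + 1)/(2*2**k)
(s_(k+1) − s_k) − t_k = -(k**4 + 9*k**3 + 29*k**2 + 42*k + 30)*factorial(k + 1)/(2*2**k)

Invalid: residual - \frac{2^{- k} \left(k^{4} + 9 k^{3} + 29 k^{2} + 42 k + 30\right) \left(k + 1\right)!}{2} ≠ 0.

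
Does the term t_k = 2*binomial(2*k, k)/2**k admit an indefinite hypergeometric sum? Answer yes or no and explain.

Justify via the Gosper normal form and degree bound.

No; the degree bound rules out any f.

The ratio is (2*k + 1)/(k + 1).
Factor: A=2*k + 1; B=k + 1; C=1.
Key eq: (2*k + 1)·f(k+1) = (k)·f(k) + (1).
deg f ≤ -1 (via 1,1,0).
Bound -1 < 0, so the key equation has no polynomial solution.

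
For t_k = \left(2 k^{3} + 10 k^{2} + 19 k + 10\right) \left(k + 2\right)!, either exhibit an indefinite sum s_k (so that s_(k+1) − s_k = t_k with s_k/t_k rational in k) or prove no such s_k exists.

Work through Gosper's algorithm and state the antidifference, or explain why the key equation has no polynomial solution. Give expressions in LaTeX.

Step 1: r(k) = (2*k**4 + 22*k**3 + 93*k**2 + 176*k + 123)/(2*k**3 + 10*k**2 + 19*k + 10).
So A=k + 3 and B=1, with C=k**3 + 5*k**2 + 19*k/2 + 5.
Need (k + 3)·f(k+1) − (1)·f(k) = k**3 + 5*k**2 + 19*k/2 + 5.
Bound: deg f ≤ 2.
Coefficient equations give f(k) = (2*k**2 + 2*k - 1)/2.
Certificate R = B(k−1)f/C = (2*k**2 + 2*k - 1)/(2*k**3 + 10*k**2 + 19*k + 10) gives s_k = (2*k**2 + 2*k - 1)*factorial(k + 2).
Δs = (2*k**3 + 10*k**2 + 19*k + 10)*factorial(k + 2), as required.

s_k = \left(2 k^{2} + 2 k - 1\right) \left(k + 2\right)!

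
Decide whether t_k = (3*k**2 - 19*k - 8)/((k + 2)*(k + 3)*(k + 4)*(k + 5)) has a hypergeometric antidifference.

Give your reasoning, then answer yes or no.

Yes. s_k = k*(-k**2 - 45*k - 2)/(12*(k + 2)*(k + 3)*(k + 4)).

Ratio r(k) = (k + 2)*(19*k - 3*(k + 1)**2 + 27)/((k + 6)*(-3*k**2 + 19*k + 8)).
Take A(k)=k + 2, B(k)=k + 6, C(k)=k**2 - 19*k/3 - 8/3.
Set up (k + 2)·f(k+1) − (k + 5)·f(k) − (k**2 - 19*k/3 - 8/3) = 0.
deg f ≤ 3 (via 1,1,2).
Coefficient equations give f(k) = -k*(k**2 + 45*k + 2)/36.
Then R = B(k−1)f/C = -k*(k + 5)*(k**2 + 45*k + 2)/(12*(3*k**2 - 19*k - 8)), so s_k = R(k)·t_k = k*(-k**2 - 45*k - 2)/(12*(k + 2)*(k + 3)*(k + 4)).
Verify: (3*k**2 - 19*k - 8)/(k**4 + 14*k**3 + 71*k**2 + 154*k + 120) matches t_k.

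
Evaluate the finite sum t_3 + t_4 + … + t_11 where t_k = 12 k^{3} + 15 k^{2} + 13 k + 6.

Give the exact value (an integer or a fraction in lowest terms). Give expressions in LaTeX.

Σ = 60552

Step 1: r(k) = (12*k**3 + 51*k**2 + 79*k + 46)/(12*k**3 + 15*k**2 + 13*k + 6).
Take A(k)=1, B(k)=1, C(k)=k**3 + 5*k**2/4 + 13*k/12 + 1/2.
Need (1)·f(k+1) − (1)·f(k) = k**3 + 5*k**2/4 + 13*k/12 + 1/2.
Degrees (0,0,3) ⇒ d ≤ 4.
Coefficient equations give f(k) = k*(3*k**3 - k**2 + 2*k + 2)/12.
R(k) = B(k−1)·f(k)/C(k) = k*(3*k**3 - k**2 + 2*k + 2)/(12*k**3 + 15*k**2 + 13*k + 6); s_k = R·t_k = k*(3*k**3 - k**2 + 2*k + 2).
Verify: 12*k**3 + 15*k**2 + 13*k + 6 matches t_k.
Σ_(k=3)^(11) t_k = s_(12) − s_(3) = 60792 − (240) = 60552.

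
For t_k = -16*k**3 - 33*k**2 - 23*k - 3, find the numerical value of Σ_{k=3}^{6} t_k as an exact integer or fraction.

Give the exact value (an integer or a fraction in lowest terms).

Compute t_(k+1)/t_k: get (16*k**3 + 81*k**2 + 137*k + 75)/(16*k**3 + 33*k**2 + 23*k + 3).
Gosper form: A/B · C(k+1)/C(k) with A=1, B=1, C=k**3 + 33*k**2/16 + 23*k/16 + 3/16.
Key eq: (1)·f(k+1) = (1)·f(k) + (k**3 + 33*k**2/16 + 23*k/16 + 3/16).
Bound: deg f ≤ 4.
Coefficient equations give f(k) = k*(4*k**3 + 3*k**2 - k - 3)/16.
R(k) = B(k−1)·f(k)/C(k) = k*(4*k**3 + 3*k**2 - k - 3)/(16*k**3 + 33*k**2 + 23*k + 3); s_k = R·t_k = k*(-4*k**3 - 3*k**2 + k + 3).
Verify: -16*k**3 - 33*k**2 - 23*k - 3 matches t_k.
Telescoping: Σ = s_(7) − s_(3) = -10563 − (-387) = -10176.

Σ = -10176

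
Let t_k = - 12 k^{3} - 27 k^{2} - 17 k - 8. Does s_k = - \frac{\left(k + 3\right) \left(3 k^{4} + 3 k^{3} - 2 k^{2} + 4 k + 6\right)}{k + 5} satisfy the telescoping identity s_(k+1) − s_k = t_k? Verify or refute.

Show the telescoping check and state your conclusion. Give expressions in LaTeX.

s_(k+1) = (-3*k**5 - 27*k**4 - 85*k**3 - 121*k**2 - 98*k - 56)/(k + 6)
s_(k+1) − s_k = (-12*k**5 - 141*k**4 - 506*k**3 - 697*k**2 - 420*k - 172)/(k**2 + 11*k + 30)
(s_(k+1) − s_k) − t_k = 2*(9*k**4 + 84*k**3 + 154*k**2 + 89*k + 34)/(k**2 + 11*k + 30)

Invalid: residual \frac{2 \left(9 k^{4} + 84 k^{3} + 154 k^{2} + 89 k + 34\right)}{k^{2} + 11 k + 30} ≠ 0.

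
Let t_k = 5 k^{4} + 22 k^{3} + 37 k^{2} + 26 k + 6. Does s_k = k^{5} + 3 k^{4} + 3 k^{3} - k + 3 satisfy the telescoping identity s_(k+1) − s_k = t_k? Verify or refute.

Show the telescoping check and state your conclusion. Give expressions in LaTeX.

s_(k+1) = -k + (k + 1)**5 + 3*(k + 1)**4 + 3*(k + 1)**3 + 2
s_(k+1) − s_k = 5*k**4 + 22*k**3 + 37*k**2 + 26*k + 6
(s_(k+1) − s_k) − t_k = 0

Valid — Δs_k = t_k.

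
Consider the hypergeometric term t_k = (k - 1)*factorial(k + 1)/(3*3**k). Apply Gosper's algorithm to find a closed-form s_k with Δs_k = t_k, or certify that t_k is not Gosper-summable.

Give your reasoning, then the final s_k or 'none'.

Step 1: r(k) = k*(k + 2)/(3*(k - 1)).
Take A(k)=k/3 + 2/3, B(k)=1, C(k)=k - 1.
Set up (k/3 + 2/3)·f(k+1) − (1)·f(k) − (k - 1) = 0.
d = 0 from the (1,0,1) case.
Coefficient equations give f(k) = 3.
R(k) = B(k−1)·f(k)/C(k) = 3/(k - 1); s_k = R·t_k = factorial(k + 1)/3**k.
Check: Δs_k = (k - 1)*factorial(k + 1)/(3*3**k). ✓

s_k = factorial(k + 1)/3**k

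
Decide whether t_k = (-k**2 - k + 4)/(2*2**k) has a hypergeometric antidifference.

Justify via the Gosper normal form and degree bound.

Yes. s_k = k*(k + 3)/2**k.

Step 1: r(k) = (k + (k + 1)**2 - 3)/(2*(k**2 + k - 4)).
Gosper form: A/B · C(k+1)/C(k) with A=1/2, B=1, C=k**2 + k - 4.
f must satisfy (1/2)·f(k+1) − (1)·f(k) = k**2 + k - 4.
deg f ≤ 2 (via 0,0,2).
Coefficient equations give f(k) = -2*k*(k + 3).
Then R = B(k−1)f/C = -2*k*(k + 3)/(k**2 + k - 4), so s_k = R(k)·t_k = k*(k + 3)/2**k.
Verify: (-k**2 - k + 4)/(2*2**k) matches t_k.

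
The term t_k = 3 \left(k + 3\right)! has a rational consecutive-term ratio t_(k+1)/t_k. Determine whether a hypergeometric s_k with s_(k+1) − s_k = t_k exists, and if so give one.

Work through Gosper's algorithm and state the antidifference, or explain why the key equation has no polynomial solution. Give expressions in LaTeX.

none — t_k is not Gosper-summable

r(k) = k + 4 after simplifying.
Gosper form: A/B · C(k+1)/C(k) with A=k + 4, B=1, C=1.
Need (k + 4)·f(k+1) − (1)·f(k) = 1.
Degrees (1,0,0) ⇒ d ≤ -1.
Bound -1 < 0, so the key equation has no polynomial solution.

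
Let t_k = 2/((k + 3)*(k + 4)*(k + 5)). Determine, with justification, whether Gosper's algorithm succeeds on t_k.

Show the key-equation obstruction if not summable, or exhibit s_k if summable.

The ratio is (k + 3)/(k + 6).
A = k + 3, B = k + 6, C = 1.
Key eq: (k + 3)·f(k+1) = (k + 5)·f(k) + (1).
From deg A=1, deg B=1, deg C=0: d=2.
Coefficient equations give f(k) = k*(k + 7)/24.
Certificate R = B(k−1)f/C = k*(k + 5)*(k + 7)/24 gives s_k = k*(k + 7)/(12*(k + 3)*(k + 4)).
Verify: 2/(k**3 + 12*k**2 + 47*k + 60) matches t_k.

Yes. s_k = k*(k + 7)/(12*(k + 3)*(k + 4)).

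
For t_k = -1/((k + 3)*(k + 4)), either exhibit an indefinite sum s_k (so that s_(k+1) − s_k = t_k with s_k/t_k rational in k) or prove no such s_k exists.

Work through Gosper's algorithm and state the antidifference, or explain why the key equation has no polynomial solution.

Ratio r(k) = (k + 3)/(k + 5).
Normal form (A,B,C) = (k + 3, k + 5, 1).
f must satisfy (k + 3)·f(k+1) − (k + 4)·f(k) = 1.
d = 1 from the (1,1,0) case.
Match coefficients ⇒ f(k) = k/3.
Then R = B(k−1)f/C = k*(k + 4)/3, so s_k = R(k)·t_k = -k/(3*k + 9).
Δs = -1/(k**2 + 7*k + 12), as required.

s_k = -k/(3*k + 9)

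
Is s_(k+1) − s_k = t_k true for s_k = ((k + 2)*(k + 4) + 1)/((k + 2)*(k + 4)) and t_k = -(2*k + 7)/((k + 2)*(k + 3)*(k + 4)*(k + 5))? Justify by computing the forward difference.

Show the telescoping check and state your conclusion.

valid; difference matches t_k

s_(k+1) = ((k + 3)*(k + 5) + 1)/((k + 3)*(k + 5))
s_(k+1) − s_k = (-2*k - 7)/(k**4 + 14*k**3 + 71*k**2 + 154*k + 120)
(s_(k+1) − s_k) − t_k = 0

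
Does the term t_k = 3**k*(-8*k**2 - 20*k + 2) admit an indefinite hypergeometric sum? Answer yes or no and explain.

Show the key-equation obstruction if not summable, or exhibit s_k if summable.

Yes. s_k = 2*3**k*(-2*k**2 + k + 2).

Step 1: r(k) = 3*(4*k**2 + 18*k + 13)/(4*k**2 + 10*k - 1).
Gosper form: A/B · C(k+1)/C(k) with A=3, B=1, C=k**2 + 5*k/2 - 1/4.
Set up (3)·f(k+1) − (1)·f(k) − (k**2 + 5*k/2 - 1/4) = 0.
Bound: deg f ≤ 2.
A polynomial solution: f(k) = (2*k**2 - k - 2)/4.
Certificate R = B(k−1)f/C = (2*k**2 - k - 2)/(4*k**2 + 10*k - 1) gives s_k = 2*3**k*(-2*k**2 + k + 2).
Check: Δs_k = 3**k*(-8*k**2 - 20*k + 2). ✓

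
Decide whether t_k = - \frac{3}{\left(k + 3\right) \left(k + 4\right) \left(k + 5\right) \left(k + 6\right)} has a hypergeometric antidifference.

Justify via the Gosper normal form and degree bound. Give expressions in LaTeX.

Yes. s_k = \frac{k \left(- k^{2} - 12 k - 47\right)}{60 \left(k + 3\right) \left(k + 4\right) \left(k + 5\right)}.

t_(k+1)/t_k = (k + 3)/(k + 7).
Normal form (A,B,C) = (k + 3, k + 7, 1).
Set up (k + 3)·f(k+1) − (k + 6)·f(k) − (1) = 0.
Degrees (1,1,0) ⇒ d ≤ 3.
A polynomial solution: f(k) = k*(k**2 + 12*k + 47)/180.
So s_k = (B(k−1)f/C)·t_k = (k*(k + 6)*(k**2 + 12*k + 47)/180)·t_k = k*(-k**2 - 12*k - 47)/(60*(k + 3)*(k + 4)*(k + 5)).
Verify: -3/(k**4 + 18*k**3 + 119*k**2 + 342*k + 360) matches t_k.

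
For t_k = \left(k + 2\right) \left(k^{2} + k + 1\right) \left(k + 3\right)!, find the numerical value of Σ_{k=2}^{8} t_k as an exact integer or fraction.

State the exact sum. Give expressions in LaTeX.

Σ = 31135103760

t_(k+1)/t_k = (k + 3)*(k + 4)*(k + (k + 1)**2 + 2)/((k + 2)*(k**2 + k + 1)).
A = k + 4, B = 1, C = k**3 + 3*k**2 + 3*k + 2.
Need (k + 4)·f(k+1) − (1)·f(k) = k**3 + 3*k**2 + 3*k + 2.
From deg A=1, deg B=0, deg C=3: d=2.
Match coefficients ⇒ f(k) = k**2 - 2*k + 2.
Certificate R = B(k−1)f/C = (k**2 - 2*k + 2)/((k + 2)*(k**2 + k + 1)) gives s_k = (k**2 - 2*k + 2)*factorial(k + 3).
s_(k+1) − s_k = (k + 2)*(k**2 + k + 1)*factorial(k + 3) = t_k.
Evaluate s at k=9 and k=2: 31135104000 and 240; difference 31135103760.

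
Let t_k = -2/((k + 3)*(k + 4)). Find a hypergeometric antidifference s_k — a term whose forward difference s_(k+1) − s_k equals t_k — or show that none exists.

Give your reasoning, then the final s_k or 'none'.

s_k = -2*k/(3*k + 9)

Step 1: r(k) = (k + 3)/(k + 5).
So A=k + 3 and B=k + 5, with C=1.
Set up (k + 3)·f(k+1) − (k + 4)·f(k) − (1) = 0.
From deg A=1, deg B=1, deg C=0: d=1.
A polynomial solution: f(k) = k/3.
Get s_k = R·t_k = -2*k/(3*k + 9) with R(k) = B(k−1)f(k)/C(k) = k*(k + 4)/3.
s_(k+1) − s_k = -2/(k**2 + 7*k + 12) = t_k.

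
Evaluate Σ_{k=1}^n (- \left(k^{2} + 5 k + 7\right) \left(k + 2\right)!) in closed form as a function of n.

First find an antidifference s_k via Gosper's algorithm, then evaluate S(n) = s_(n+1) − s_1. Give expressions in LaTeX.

S(n) = - n \left(n + 3\right)! - 3 \left(n + 3\right)! + 18

r(k) = (k + 3)*(5*k + (k + 1)**2 + 12)/(k**2 + 5*k + 7) after simplifying.
Normal form (A,B,C) = (k + 3, 1, k**2 + 5*k + 7).
Need (k + 3)·f(k+1) − (1)·f(k) = k**2 + 5*k + 7.
d = 1 from the (1,0,2) case.
Solving with deg f ≤ 1: f(k) = k + 2.
Certificate R = B(k−1)f/C = (k + 2)/(k**2 + 5*k + 7) gives s_k = -(k + 2)*factorial(k + 2).
Check: Δs_k = -(k**2 + 5*k + 7)*factorial(k + 2). ✓
Σ_(k=1)^n t_k = s_(n+1) − s_(1) = (-(n + 3)*factorial(n + 3)) − (-18), i.e. -n*factorial(n + 3) - 3*factorial(n + 3) + 18.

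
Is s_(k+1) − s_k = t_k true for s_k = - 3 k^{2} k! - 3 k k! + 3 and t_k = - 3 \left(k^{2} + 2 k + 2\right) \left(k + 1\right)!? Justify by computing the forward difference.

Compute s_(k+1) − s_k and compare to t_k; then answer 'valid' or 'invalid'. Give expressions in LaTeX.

valid (s_(k+1) − s_k reduces to t_k)

s_(k+1) = -3*k**3*factorial(k) - 12*k**2*factorial(k) - 15*k*factorial(k) - 6*factorial(k) + 3
s_(k+1) − s_k = -3*(k**2 + 2*k + 2)*factorial(k + 1)
(s_(k+1) − s_k) − t_k = 0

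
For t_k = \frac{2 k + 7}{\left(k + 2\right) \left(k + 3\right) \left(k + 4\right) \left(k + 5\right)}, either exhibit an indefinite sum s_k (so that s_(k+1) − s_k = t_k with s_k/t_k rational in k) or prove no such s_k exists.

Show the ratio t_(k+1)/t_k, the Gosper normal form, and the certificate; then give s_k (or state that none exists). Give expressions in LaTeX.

Compute t_(k+1)/t_k: get (k + 2)*(2*k + 9)/((k + 6)*(2*k + 7)).
So A=k + 2 and B=k + 6, with C=k + 7/2.
Solve (k + 2)·f(k+1) − (k + 5)·f(k) = k + 7/2.
Degrees (1,1,1) ⇒ d ≤ 3.
Match coefficients ⇒ f(k) = k*(k + 3)*(k + 6)/16.
Then R = B(k−1)f/C = k*(k + 3)*(k + 5)*(k + 6)/(8*(2*k + 7)), so s_k = R(k)·t_k = k*(k + 6)/(8*(k**2 + 6*k + 8)).
Δs = (2*k + 7)/(k**4 + 14*k**3 + 71*k**2 + 154*k + 120), as required.

s_k = \frac{k \left(k + 6\right)}{8 \left(k^{2} + 6 k + 8\right)}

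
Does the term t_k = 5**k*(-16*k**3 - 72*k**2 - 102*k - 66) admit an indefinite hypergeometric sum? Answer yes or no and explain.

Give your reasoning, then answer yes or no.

Yes. s_k = 5**k*(-4*k**3 - 3*k**2 - 3*k - 4).

The ratio is 5*(8*k**3 + 60*k**2 + 147*k + 128)/(8*k**3 + 36*k**2 + 51*k + 33).
Factor: A=5; B=1; C=k**3 + 9*k**2/2 + 51*k/8 + 33/8.
Need (5)·f(k+1) − (1)·f(k) = k**3 + 9*k**2/2 + 51*k/8 + 33/8.
deg f ≤ 3 (via 0,0,3).
Solve for f: f(k) = (k + 1)*(4*k**2 - k + 4)/16 (degree 3 ≤ 3).
So s_k = (B(k−1)f/C)·t_k = ((k + 1)*(4*k**2 - k + 4)/(2*(8*k**3 + 36*k**2 + 51*k + 33)))·t_k = 5**k*(-4*k**3 - 3*k**2 - 3*k - 4).
Δs = 5**k*(-16*k**3 - 72*k**2 - 102*k - 66), as required.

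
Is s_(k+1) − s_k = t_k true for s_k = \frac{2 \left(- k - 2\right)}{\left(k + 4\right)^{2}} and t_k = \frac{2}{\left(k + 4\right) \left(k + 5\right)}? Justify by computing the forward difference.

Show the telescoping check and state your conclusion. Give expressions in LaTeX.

s_(k+1) = 2*(-k - 3)/(k + 5)**2
s_(k+1) − s_k = 2*(k**2 + 5*k + 2)/(k**4 + 18*k**3 + 121*k**2 + 360*k + 400)
(s_(k+1) − s_k) − t_k = 4*(-2*k - 9)/(k**4 + 18*k**3 + 121*k**2 + 360*k + 400)

Invalid: residual \frac{4 \left(- 2 k - 9\right)}{k^{4} + 18 k^{3} + 121 k^{2} + 360 k + 400} ≠ 0.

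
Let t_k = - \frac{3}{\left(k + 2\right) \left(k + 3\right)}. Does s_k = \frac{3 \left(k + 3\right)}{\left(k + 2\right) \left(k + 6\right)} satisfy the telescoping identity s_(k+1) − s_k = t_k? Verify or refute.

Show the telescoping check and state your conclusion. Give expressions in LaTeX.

s_(k+1) = 3*(k + 4)/((k + 3)*(k + 7))
s_(k+1) − s_k = 3*(-k**2 - 7*k - 15)/(k**4 + 18*k**3 + 113*k**2 + 288*k + 252)
(s_(k+1) − s_k) − t_k = 9*(2*k + 9)/(k**4 + 18*k**3 + 113*k**2 + 288*k + 252)

Invalid: residual \frac{9 \left(2 k + 9\right)}{k^{4} + 18 k^{3} + 113 k^{2} + 288 k + 252} ≠ 0.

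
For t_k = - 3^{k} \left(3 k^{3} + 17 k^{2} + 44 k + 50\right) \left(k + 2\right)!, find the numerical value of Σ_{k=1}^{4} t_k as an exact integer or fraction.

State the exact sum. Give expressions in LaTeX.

Σ = -41640372

t_(k+1)/t_k = 3*(3*k**4 + 35*k**3 + 165*k**2 + 375*k + 342)/(3*k**3 + 17*k**2 + 44*k + 50).
Take A(k)=3*k + 9, B(k)=1, C(k)=k**3 + 17*k**2/3 + 44*k/3 + 50/3.
Solve (3*k + 9)·f(k+1) − (1)·f(k) = k**3 + 17*k**2/3 + 44*k/3 + 50/3.
d = 2 from the (1,0,3) case.
Solve for f: f(k) = (k**2 + k + 4)/3 (degree 2 ≤ 2).
R(k) = B(k−1)·f(k)/C(k) = (k**2 + k + 4)/(3*k**3 + 17*k**2 + 44*k + 50); s_k = R·t_k = -3**k*(k**2 + k + 4)*factorial(k + 2).
s_(k+1) − s_k = -3**k*(3*k**3 + 17*k**2 + 44*k + 50)*factorial(k + 2) = t_k.
Sum = s_(5) − s_(1); s_(5) = -41640480, s_(1) = -108 ⇒ -41640372.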